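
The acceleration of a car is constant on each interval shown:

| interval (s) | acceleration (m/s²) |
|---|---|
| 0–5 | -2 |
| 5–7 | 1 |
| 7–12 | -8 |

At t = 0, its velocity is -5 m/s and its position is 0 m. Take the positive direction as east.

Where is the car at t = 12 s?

-243 m

On each constant-a segment, Δv = aΔt and Δx = v₀Δt + ½aΔt²; chain segment to segment.
0–5 s: v starts -5 m/s; Δx = -5·5 + ½·-2·5² = -50 m; v ends -15 m/s.
5–7 s: v starts -15 m/s; Δx = -15·2 + ½·1·2² = -28 m; v ends -13 m/s.
7–12 s: v starts -13 m/s; Δx = -13·5 + ½·-8·5² = -165 m; v ends -53 m/s.
x(12) = 0 + Σ Δx = -243 m.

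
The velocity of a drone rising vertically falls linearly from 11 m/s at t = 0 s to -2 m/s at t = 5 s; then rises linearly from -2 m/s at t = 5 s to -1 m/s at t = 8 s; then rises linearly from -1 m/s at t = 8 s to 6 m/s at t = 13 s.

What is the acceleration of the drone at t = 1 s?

-2.6 m/s²

Acceleration is the slope of the v-t graph on 0–5 s: (-2 − 11)/(5 − 0) = -2.6 m/s².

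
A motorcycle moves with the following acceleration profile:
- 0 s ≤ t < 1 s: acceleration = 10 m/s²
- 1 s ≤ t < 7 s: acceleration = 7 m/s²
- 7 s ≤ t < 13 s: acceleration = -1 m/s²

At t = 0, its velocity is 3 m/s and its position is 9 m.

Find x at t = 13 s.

533 m

On each constant-a segment, Δv = aΔt and Δx = v₀Δt + ½aΔt²; chain segment to segment.
0–1 s: v starts 3 m/s; Δx = 3·1 + ½·10·1² = 8 m; v ends 13 m/s.
1–7 s: v starts 13 m/s; Δx = 13·6 + ½·7·6² = 204 m; v ends 55 m/s.
7–13 s: v starts 55 m/s; Δx = 55·6 + ½·-1·6² = 312 m; v ends 49 m/s.
x(13) = 9 + Σ Δx = 533 m.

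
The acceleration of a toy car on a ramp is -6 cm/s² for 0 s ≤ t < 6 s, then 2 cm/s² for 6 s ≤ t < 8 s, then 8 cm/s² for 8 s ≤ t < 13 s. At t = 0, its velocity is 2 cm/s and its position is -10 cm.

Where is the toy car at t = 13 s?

-220 cm

On each constant-a segment, Δv = aΔt and Δx = v₀Δt + ½aΔt²; chain segment to segment.
0–6 s: v starts 2 cm/s; Δx = 2·6 + ½·-6·6² = -96 cm; v ends -34 cm/s.
6–8 s: v starts -34 cm/s; Δx = -34·2 + ½·2·2² = -64 cm; v ends -30 cm/s.
8–13 s: v starts -30 cm/s; Δx = -30·5 + ½·8·5² = -50 cm; v ends 10 cm/s.
x(13) = -10 + Σ Δx = -220 cm.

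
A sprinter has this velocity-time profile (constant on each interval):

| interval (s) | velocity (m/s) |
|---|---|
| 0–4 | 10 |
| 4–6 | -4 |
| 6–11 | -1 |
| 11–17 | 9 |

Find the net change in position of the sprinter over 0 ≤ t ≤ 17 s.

Net displacement equals the area under the velocity-time graph (areas below the axis count negative).
0–4 s: 10 × 4 = 40 m
4–6 s: -4 × 2 = -8 m
6–11 s: -1 × 5 = -5 m
11–17 s: 9 × 6 = 54 m
Net displacement = 81 m

81 m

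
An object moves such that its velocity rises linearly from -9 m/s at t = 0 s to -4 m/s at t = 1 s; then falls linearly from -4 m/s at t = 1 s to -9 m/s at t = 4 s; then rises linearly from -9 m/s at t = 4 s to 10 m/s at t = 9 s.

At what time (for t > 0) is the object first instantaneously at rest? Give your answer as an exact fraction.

v changes sign on 4–9 s (from -9 to 10); the graph is linear there, so v = 0 at t = 4 + (9)·(9 − 4)/(10 − -9) = 121/19 s.

t = 121/19 s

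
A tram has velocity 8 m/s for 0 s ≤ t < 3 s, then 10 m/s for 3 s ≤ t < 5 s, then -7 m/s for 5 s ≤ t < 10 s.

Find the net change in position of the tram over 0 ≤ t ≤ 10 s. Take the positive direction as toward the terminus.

9 m

Displacement is the signed area under the v-t curve.
0–3 s: 8 × 3 = 24 m
3–5 s: 10 × 2 = 20 m
5–10 s: -7 × 5 = -35 m
Net displacement = 9 m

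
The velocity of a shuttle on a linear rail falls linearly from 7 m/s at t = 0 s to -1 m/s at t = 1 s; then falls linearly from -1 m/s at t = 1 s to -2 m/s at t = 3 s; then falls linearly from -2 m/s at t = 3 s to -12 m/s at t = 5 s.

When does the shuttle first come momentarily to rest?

v changes sign on 0–1 s (from 7 to -1); the graph is linear there, so v = 0 at t = 0 + (-7)·(1 − 0)/(-1 − 7) = 0.875 s.

t = 0.875 s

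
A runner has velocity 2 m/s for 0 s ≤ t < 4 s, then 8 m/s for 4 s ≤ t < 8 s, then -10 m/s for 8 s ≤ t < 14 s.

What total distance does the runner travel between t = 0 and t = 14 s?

100 m

Distance (not displacement) is the total path length: add the absolute areas under v-t.
0–4 s: |2| × 4 = 8 m
4–8 s: |8| × 4 = 32 m
8–14 s: |-10| × 6 = 60 m
Total distance = 100 m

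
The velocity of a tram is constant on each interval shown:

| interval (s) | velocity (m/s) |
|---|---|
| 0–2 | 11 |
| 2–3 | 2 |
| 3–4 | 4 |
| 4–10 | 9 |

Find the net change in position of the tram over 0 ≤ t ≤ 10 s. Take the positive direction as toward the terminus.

82 m

Displacement is the signed area under the v-t curve.
0–2 s: 11 × 2 = 22 m
2–3 s: 2 × 1 = 2 m
3–4 s: 4 × 1 = 4 m
4–10 s: 9 × 6 = 54 m
Net displacement = 82 m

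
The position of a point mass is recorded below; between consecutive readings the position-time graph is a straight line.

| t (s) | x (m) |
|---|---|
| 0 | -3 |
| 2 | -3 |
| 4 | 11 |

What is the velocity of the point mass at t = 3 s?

Velocity is the slope of the x-t graph on 2–4 s: (11 − -3)/(4 − 2) = 7 m/s.

7 m/s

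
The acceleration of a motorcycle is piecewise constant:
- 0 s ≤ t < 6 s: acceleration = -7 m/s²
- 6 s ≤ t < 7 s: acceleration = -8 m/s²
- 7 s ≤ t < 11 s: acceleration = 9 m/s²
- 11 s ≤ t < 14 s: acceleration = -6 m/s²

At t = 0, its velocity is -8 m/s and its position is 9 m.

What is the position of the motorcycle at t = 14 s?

-472 m

On each constant-a segment, Δv = aΔt and Δx = v₀Δt + ½aΔt²; chain segment to segment.
0–6 s: v starts -8 m/s; Δx = -8·6 + ½·-7·6² = -174 m; v ends -50 m/s.
6–7 s: v starts -50 m/s; Δx = -50·1 + ½·-8·1² = -54 m; v ends -58 m/s.
7–11 s: v starts -58 m/s; Δx = -58·4 + ½·9·4² = -160 m; v ends -22 m/s.
11–14 s: v starts -22 m/s; Δx = -22·3 + ½·-6·3² = -93 m; v ends -40 m/s.
x(14) = 9 + Σ Δx = -472 m.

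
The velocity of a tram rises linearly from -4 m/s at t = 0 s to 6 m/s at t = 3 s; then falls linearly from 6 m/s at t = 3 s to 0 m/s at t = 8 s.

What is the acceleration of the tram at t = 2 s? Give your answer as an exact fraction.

Acceleration is the slope of the v-t graph on 0–3 s: (6 − -4)/(3 − 0) = 10/3 m/s².

10/3 m/s²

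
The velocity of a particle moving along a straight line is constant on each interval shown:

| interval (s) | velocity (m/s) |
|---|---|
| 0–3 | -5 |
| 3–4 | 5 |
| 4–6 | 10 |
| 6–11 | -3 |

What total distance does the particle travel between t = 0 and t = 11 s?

55 m

Distance (not displacement) is the total path length: add the absolute areas under v-t.
0–3 s: |-5| × 3 = 15 m
3–4 s: |5| × 1 = 5 m
4–6 s: |10| × 2 = 20 m
6–11 s: |-3| × 5 = 15 m
Total distance = 55 m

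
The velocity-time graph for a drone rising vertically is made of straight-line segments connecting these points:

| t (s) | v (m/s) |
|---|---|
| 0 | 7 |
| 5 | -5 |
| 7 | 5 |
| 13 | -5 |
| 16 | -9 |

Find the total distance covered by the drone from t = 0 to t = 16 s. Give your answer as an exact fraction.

677/12 m

Total distance travelled is ∫|v| dt — sum the magnitudes of each area piece.
0–5 s: v = 0 at t = 35/12 s; triangle areas 245/24 + 125/24 = 185/12 m
5–7 s: v = 0 at t = 6 s; triangle areas 2.5 + 2.5 = 5 m
7–13 s: v = 0 at t = 10 s; triangle areas 7.5 + 7.5 = 15 m
13–16 s: |½(-5 + -9)(3)| = 21 m
Total distance = 677/12 m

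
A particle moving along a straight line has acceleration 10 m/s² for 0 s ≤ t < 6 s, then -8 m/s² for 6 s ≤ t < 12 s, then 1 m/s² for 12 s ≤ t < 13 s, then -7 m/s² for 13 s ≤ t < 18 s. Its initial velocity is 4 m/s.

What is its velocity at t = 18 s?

-18 m/s

Δv equals the area under the a-t graph; then v = v₀ + Δv.
0–6 s: 10 × 6 = 60 m/s
6–12 s: -8 × 6 = -48 m/s
12–13 s: 1 × 1 = 1 m/s
13–18 s: -7 × 5 = -35 m/s
Δv = -22 m/s, so v(18) = 4 + (-22) = -18 m/s.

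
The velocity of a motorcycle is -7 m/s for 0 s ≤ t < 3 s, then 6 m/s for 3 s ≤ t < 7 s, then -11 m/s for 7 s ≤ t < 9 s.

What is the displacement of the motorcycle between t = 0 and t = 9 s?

Displacement is the signed area under the v-t curve.
0–3 s: -7 × 3 = -21 m
3–7 s: 6 × 4 = 24 m
7–9 s: -11 × 2 = -22 m
Net displacement = -19 m

-19 m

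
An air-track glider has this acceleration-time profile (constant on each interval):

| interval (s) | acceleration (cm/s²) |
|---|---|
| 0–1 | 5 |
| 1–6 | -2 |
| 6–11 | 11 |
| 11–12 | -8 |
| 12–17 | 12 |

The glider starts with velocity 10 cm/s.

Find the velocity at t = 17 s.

112 cm/s

Δv equals the area under the a-t graph; then v = v₀ + Δv.
0–1 s: 5 × 1 = 5 cm/s
1–6 s: -2 × 5 = -10 cm/s
6–11 s: 11 × 5 = 55 cm/s
11–12 s: -8 × 1 = -8 cm/s
12–17 s: 12 × 5 = 60 cm/s
Δv = 102 cm/s, so v(17) = 10 + (102) = 112 cm/s.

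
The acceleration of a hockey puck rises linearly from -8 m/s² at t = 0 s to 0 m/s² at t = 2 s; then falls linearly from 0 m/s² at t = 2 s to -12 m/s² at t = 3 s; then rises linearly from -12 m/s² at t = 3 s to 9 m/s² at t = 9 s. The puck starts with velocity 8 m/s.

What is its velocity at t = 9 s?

Δv equals the area under the a-t graph; then v = v₀ + Δv.
0–2 s: ½(-8 + 0)(2) = -8 m/s
2–3 s: ½(0 + -12)(1) = -6 m/s
3–9 s: ½(-12 + 9)(6) = -9 m/s
Δv = -23 m/s, so v(9) = 8 + (-23) = -15 m/s.

-15 m/s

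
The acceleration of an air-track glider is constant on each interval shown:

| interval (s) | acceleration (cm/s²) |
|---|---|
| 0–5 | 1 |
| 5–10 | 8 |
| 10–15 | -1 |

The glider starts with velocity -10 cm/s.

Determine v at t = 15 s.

Δv equals the area under the a-t graph; then v = v₀ + Δv.
0–5 s: 1 × 5 = 5 cm/s
5–10 s: 8 × 5 = 40 cm/s
10–15 s: -1 × 5 = -5 cm/s
Δv = 40 cm/s, so v(15) = -10 + (40) = 30 cm/s.

30 cm/s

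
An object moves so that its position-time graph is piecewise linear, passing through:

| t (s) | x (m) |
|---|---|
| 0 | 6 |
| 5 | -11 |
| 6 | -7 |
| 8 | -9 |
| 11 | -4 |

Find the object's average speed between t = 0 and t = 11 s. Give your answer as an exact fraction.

28/11 m/s

Average speed = (total path length)/(elapsed time); on a piecewise-linear x-t graph the path length is Σ|Δx|.
0–5 s: |Δx| = |-11 − 6| = 17 m
5–6 s: |Δx| = |-7 − -11| = 4 m
6–8 s: |Δx| = |-9 − -7| = 2 m
8–11 s: |Δx| = |-4 − -9| = 5 m
Total path = 28 m; average speed = 28/11 = 28/11 m/s.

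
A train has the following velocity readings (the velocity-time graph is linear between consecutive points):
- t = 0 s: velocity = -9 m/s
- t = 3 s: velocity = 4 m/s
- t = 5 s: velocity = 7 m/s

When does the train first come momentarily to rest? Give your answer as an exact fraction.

v changes sign on 0–3 s (from -9 to 4); the graph is linear there, so v = 0 at t = 0 + (9)·(3 − 0)/(4 − -9) = 27/13 s.

t = 27/13 s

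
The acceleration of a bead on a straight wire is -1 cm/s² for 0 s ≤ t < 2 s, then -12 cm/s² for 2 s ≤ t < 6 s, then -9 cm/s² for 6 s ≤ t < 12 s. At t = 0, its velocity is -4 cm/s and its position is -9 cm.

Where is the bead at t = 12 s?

-625 cm

On each constant-a segment, Δv = aΔt and Δx = v₀Δt + ½aΔt²; chain segment to segment.
0–2 s: v starts -4 cm/s; Δx = -4·2 + ½·-1·2² = -10 cm; v ends -6 cm/s.
2–6 s: v starts -6 cm/s; Δx = -6·4 + ½·-12·4² = -120 cm; v ends -54 cm/s.
6–12 s: v starts -54 cm/s; Δx = -54·6 + ½·-9·6² = -486 cm; v ends -108 cm/s.
x(12) = -9 + Σ Δx = -625 cm.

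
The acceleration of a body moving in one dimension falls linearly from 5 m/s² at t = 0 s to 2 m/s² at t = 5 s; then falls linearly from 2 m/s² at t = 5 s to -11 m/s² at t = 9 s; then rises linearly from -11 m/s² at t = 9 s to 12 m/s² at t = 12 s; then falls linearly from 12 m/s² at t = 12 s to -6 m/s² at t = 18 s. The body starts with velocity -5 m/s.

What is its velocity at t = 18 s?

Δv equals the area under the a-t graph; then v = v₀ + Δv.
0–5 s: ½(5 + 2)(5) = 17.5 m/s
5–9 s: ½(2 + -11)(4) = -18 m/s
9–12 s: ½(-11 + 12)(3) = 1.5 m/s
12–18 s: ½(12 + -6)(6) = 18 m/s
Δv = 19 m/s, so v(18) = -5 + (19) = 14 m/s.

14 m/s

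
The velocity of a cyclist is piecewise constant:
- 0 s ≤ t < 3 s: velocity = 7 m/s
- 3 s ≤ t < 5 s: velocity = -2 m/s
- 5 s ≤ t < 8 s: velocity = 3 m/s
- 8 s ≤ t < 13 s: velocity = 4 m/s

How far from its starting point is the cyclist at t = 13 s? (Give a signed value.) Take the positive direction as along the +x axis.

Displacement is the signed area under the v-t curve.
0–3 s: 7 × 3 = 21 m
3–5 s: -2 × 2 = -4 m
5–8 s: 3 × 3 = 9 m
8–13 s: 4 × 5 = 20 m
Net displacement = 46 m

46 m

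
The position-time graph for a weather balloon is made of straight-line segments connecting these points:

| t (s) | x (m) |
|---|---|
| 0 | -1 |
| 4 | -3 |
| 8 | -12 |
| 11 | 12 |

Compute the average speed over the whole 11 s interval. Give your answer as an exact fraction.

Average speed = (total path length)/(elapsed time); on a piecewise-linear x-t graph the path length is Σ|Δx|.
0–4 s: |Δx| = |-3 − -1| = 2 m
4–8 s: |Δx| = |-12 − -3| = 9 m
8–11 s: |Δx| = |12 − -12| = 24 m
Total path = 35 m; average speed = 35/11 = 35/11 m/s.

35/11 m/s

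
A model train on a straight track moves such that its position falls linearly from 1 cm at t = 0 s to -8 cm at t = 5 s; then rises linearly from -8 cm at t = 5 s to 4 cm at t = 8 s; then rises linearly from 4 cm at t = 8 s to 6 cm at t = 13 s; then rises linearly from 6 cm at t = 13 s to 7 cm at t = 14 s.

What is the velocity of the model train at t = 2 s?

Velocity is the slope of the x-t graph on 0–5 s: (-8 − 1)/(5 − 0) = -1.8 cm/s.

-1.8 cm/s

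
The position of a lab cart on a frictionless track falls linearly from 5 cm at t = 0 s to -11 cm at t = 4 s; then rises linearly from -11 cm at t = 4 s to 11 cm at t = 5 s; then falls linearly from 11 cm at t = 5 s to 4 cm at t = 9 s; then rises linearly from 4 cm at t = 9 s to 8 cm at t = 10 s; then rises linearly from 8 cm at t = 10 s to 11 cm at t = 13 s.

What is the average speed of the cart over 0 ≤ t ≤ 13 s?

4 cm/s

Average speed = (total path length)/(elapsed time); on a piecewise-linear x-t graph the path length is Σ|Δx|.
0–4 s: |Δx| = |-11 − 5| = 16 cm
4–5 s: |Δx| = |11 − -11| = 22 cm
5–9 s: |Δx| = |4 − 11| = 7 cm
9–10 s: |Δx| = |8 − 4| = 4 cm
10–13 s: |Δx| = |11 − 8| = 3 cm
Total path = 52 cm; average speed = 52/13 = 4 cm/s.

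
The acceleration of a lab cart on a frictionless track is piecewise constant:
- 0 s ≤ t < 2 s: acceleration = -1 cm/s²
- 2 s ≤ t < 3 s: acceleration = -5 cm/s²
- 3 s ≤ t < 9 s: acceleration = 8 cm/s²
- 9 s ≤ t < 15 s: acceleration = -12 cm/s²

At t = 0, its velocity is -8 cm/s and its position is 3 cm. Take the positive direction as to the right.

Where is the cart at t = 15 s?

8.5 cm

On each constant-a segment, Δv = aΔt and Δx = v₀Δt + ½aΔt²; chain segment to segment.
0–2 s: v starts -8 cm/s; Δx = -8·2 + ½·-1·2² = -18 cm; v ends -10 cm/s.
2–3 s: v starts -10 cm/s; Δx = -10·1 + ½·-5·1² = -12.5 cm; v ends -15 cm/s.
3–9 s: v starts -15 cm/s; Δx = -15·6 + ½·8·6² = 54 cm; v ends 33 cm/s.
9–15 s: v starts 33 cm/s; Δx = 33·6 + ½·-12·6² = -18 cm; v ends -39 cm/s.
x(15) = 3 + Σ Δx = 8.5 cm.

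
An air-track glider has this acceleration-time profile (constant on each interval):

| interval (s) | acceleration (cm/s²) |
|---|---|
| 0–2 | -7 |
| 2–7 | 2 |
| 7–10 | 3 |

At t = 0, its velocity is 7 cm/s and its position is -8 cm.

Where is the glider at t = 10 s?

4.5 cm

On each constant-a segment, Δv = aΔt and Δx = v₀Δt + ½aΔt²; chain segment to segment.
0–2 s: v starts 7 cm/s; Δx = 7·2 + ½·-7·2² = 0 cm; v ends -7 cm/s.
2–7 s: v starts -7 cm/s; Δx = -7·5 + ½·2·5² = -10 cm; v ends 3 cm/s.
7–10 s: v starts 3 cm/s; Δx = 3·3 + ½·3·3² = 22.5 cm; v ends 12 cm/s.
x(10) = -8 + Σ Δx = 4.5 cm.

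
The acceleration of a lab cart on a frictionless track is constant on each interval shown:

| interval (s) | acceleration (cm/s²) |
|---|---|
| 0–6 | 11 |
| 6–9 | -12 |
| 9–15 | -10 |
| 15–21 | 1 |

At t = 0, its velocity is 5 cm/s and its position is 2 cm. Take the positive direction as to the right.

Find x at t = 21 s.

On each constant-a segment, Δv = aΔt and Δx = v₀Δt + ½aΔt²; chain segment to segment.
0–6 s: v starts 5 cm/s; Δx = 5·6 + ½·11·6² = 228 cm; v ends 71 cm/s.
6–9 s: v starts 71 cm/s; Δx = 71·3 + ½·-12·3² = 159 cm; v ends 35 cm/s.
9–15 s: v starts 35 cm/s; Δx = 35·6 + ½·-10·6² = 30 cm; v ends -25 cm/s.
15–21 s: v starts -25 cm/s; Δx = -25·6 + ½·1·6² = -132 cm; v ends -19 cm/s.
x(21) = 2 + Σ Δx = 287 cm.

287 cm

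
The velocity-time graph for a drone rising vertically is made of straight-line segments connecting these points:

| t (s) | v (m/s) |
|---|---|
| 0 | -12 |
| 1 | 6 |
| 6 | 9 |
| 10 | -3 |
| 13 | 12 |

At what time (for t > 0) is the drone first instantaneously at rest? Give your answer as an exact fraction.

v changes sign on 0–1 s (from -12 to 6); the graph is linear there, so v = 0 at t = 0 + (12)·(1 − 0)/(6 − -12) = 2/3 s.

t = 2/3 s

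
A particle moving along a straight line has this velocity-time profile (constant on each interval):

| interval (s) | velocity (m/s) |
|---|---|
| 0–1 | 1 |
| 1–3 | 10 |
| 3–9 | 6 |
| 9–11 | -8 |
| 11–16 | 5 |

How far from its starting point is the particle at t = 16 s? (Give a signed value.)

Displacement is the signed area under the v-t curve.
0–1 s: 1 × 1 = 1 m
1–3 s: 10 × 2 = 20 m
3–9 s: 6 × 6 = 36 m
9–11 s: -8 × 2 = -16 m
11–16 s: 5 × 5 = 25 m
Net displacement = 66 m

66 m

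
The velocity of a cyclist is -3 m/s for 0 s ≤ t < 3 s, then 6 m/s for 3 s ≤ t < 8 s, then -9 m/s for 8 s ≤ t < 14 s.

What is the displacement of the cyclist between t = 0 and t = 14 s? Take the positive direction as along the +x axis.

Displacement is the signed area under the v-t curve.
0–3 s: -3 × 3 = -9 m
3–8 s: 6 × 5 = 30 m
8–14 s: -9 × 6 = -54 m
Net displacement = -33 m

-33 m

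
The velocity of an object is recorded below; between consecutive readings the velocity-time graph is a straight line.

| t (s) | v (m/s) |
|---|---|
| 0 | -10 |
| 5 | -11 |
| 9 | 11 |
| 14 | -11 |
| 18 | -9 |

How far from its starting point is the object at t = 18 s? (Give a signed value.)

-92.5 m

Net displacement equals the area under the velocity-time graph (areas below the axis count negative).
0–5 s: ½(-10 + -11)(5) = -52.5 m
5–9 s: ½(-11 + 11)(4) = 0 m
9–14 s: ½(11 + -11)(5) = 0 m
14–18 s: ½(-11 + -9)(4) = -40 m
Net displacement = -92.5 m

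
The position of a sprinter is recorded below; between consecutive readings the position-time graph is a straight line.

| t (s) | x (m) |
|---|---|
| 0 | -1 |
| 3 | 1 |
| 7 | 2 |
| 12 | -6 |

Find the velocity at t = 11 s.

Velocity is the slope of the x-t graph on 7–12 s: (-6 − 2)/(12 − 7) = -1.6 m/s.

-1.6 m/s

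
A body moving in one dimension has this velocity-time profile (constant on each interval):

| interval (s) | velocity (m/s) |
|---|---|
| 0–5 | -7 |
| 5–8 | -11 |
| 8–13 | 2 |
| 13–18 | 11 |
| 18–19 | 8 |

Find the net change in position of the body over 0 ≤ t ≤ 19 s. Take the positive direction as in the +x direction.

5 m

Net displacement equals the area under the velocity-time graph (areas below the axis count negative).
0–5 s: -7 × 5 = -35 m
5–8 s: -11 × 3 = -33 m
8–13 s: 2 × 5 = 10 m
13–18 s: 11 × 5 = 55 m
18–19 s: 8 × 1 = 8 m
Net displacement = 5 m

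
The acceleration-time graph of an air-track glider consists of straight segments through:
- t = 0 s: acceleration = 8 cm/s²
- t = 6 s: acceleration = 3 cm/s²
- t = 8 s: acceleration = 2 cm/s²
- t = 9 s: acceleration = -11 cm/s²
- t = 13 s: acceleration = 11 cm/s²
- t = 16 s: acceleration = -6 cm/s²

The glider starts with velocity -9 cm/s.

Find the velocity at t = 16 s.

32 cm/s

Δv equals the area under the a-t graph; then v = v₀ + Δv.
0–6 s: ½(8 + 3)(6) = 33 cm/s
6–8 s: ½(3 + 2)(2) = 5 cm/s
8–9 s: ½(2 + -11)(1) = -4.5 cm/s
9–13 s: ½(-11 + 11)(4) = 0 cm/s
13–16 s: ½(11 + -6)(3) = 7.5 cm/s
Δv = 41 cm/s, so v(16) = -9 + (41) = 32 cm/s.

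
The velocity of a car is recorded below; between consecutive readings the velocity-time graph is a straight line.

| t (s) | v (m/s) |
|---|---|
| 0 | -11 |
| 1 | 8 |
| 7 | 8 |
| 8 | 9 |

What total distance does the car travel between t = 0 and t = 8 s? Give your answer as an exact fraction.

Total distance travelled is ∫|v| dt — sum the magnitudes of each area piece.
0–1 s: v = 0 at t = 11/19 s; triangle areas 121/38 + 32/19 = 185/38 m
1–7 s: |8| × 6 = 48 m
7–8 s: |½(8 + 9)(1)| = 8.5 m
Total distance = 1166/19 m

1166/19 m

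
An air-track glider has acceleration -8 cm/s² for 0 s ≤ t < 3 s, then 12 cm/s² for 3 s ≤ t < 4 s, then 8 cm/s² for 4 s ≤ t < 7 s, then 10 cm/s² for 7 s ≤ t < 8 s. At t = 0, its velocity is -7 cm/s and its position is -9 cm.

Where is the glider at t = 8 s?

On each constant-a segment, Δv = aΔt and Δx = v₀Δt + ½aΔt²; chain segment to segment.
0–3 s: v starts -7 cm/s; Δx = -7·3 + ½·-8·3² = -57 cm; v ends -31 cm/s.
3–4 s: v starts -31 cm/s; Δx = -31·1 + ½·12·1² = -25 cm; v ends -19 cm/s.
4–7 s: v starts -19 cm/s; Δx = -19·3 + ½·8·3² = -21 cm; v ends 5 cm/s.
7–8 s: v starts 5 cm/s; Δx = 5·1 + ½·10·1² = 10 cm; v ends 15 cm/s.
x(8) = -9 + Σ Δx = -102 cm.

-102 cm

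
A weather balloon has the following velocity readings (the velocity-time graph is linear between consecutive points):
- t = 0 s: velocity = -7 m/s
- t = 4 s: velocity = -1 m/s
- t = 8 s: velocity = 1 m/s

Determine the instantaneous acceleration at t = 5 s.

0.5 m/s²

Acceleration is the slope of the v-t graph on 4–8 s: (1 − -1)/(8 − 4) = 0.5 m/s².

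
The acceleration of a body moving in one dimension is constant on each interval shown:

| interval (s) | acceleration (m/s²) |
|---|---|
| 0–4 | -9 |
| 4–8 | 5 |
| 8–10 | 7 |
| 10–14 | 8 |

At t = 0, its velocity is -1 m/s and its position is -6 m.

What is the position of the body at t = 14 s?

-158 m

On each constant-a segment, Δv = aΔt and Δx = v₀Δt + ½aΔt²; chain segment to segment.
0–4 s: v starts -1 m/s; Δx = -1·4 + ½·-9·4² = -76 m; v ends -37 m/s.
4–8 s: v starts -37 m/s; Δx = -37·4 + ½·5·4² = -108 m; v ends -17 m/s.
8–10 s: v starts -17 m/s; Δx = -17·2 + ½·7·2² = -20 m; v ends -3 m/s.
10–14 s: v starts -3 m/s; Δx = -3·4 + ½·8·4² = 52 m; v ends 29 m/s.
x(14) = -6 + Σ Δx = -158 m.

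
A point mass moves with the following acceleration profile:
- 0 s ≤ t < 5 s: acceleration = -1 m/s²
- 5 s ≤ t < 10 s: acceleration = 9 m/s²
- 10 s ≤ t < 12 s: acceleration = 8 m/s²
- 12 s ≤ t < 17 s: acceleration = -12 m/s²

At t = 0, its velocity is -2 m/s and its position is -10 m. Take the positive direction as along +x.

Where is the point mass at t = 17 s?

On each constant-a segment, Δv = aΔt and Δx = v₀Δt + ½aΔt²; chain segment to segment.
0–5 s: v starts -2 m/s; Δx = -2·5 + ½·-1·5² = -22.5 m; v ends -7 m/s.
5–10 s: v starts -7 m/s; Δx = -7·5 + ½·9·5² = 77.5 m; v ends 38 m/s.
10–12 s: v starts 38 m/s; Δx = 38·2 + ½·8·2² = 92 m; v ends 54 m/s.
12–17 s: v starts 54 m/s; Δx = 54·5 + ½·-12·5² = 120 m; v ends -6 m/s.
x(17) = -10 + Σ Δx = 257 m.

257 m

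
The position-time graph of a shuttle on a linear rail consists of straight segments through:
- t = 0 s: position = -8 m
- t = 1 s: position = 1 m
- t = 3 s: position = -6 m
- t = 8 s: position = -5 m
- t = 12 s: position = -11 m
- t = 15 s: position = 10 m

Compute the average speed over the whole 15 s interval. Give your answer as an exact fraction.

Average speed = (total path length)/(elapsed time); on a piecewise-linear x-t graph the path length is Σ|Δx|.
0–1 s: |Δx| = |1 − -8| = 9 m
1–3 s: |Δx| = |-6 − 1| = 7 m
3–8 s: |Δx| = |-5 − -6| = 1 m
8–12 s: |Δx| = |-11 − -5| = 6 m
12–15 s: |Δx| = |10 − -11| = 21 m
Total path = 44 m; average speed = 44/15 = 44/15 m/s.

44/15 m/s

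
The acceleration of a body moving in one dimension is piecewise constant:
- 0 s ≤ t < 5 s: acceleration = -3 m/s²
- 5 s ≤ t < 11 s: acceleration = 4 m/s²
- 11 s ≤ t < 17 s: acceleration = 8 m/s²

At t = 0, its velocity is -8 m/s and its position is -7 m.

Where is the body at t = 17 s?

On each constant-a segment, Δv = aΔt and Δx = v₀Δt + ½aΔt²; chain segment to segment.
0–5 s: v starts -8 m/s; Δx = -8·5 + ½·-3·5² = -77.5 m; v ends -23 m/s.
5–11 s: v starts -23 m/s; Δx = -23·6 + ½·4·6² = -66 m; v ends 1 m/s.
11–17 s: v starts 1 m/s; Δx = 1·6 + ½·8·6² = 150 m; v ends 49 m/s.
x(17) = -7 + Σ Δx = -0.5 m.

-0.5 m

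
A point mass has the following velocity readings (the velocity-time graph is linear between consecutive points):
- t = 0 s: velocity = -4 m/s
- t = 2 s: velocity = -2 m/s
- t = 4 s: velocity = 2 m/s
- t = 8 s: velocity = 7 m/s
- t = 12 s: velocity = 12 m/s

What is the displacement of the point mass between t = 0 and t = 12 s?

Displacement is the signed area under the v-t curve.
0–2 s: ½(-4 + -2)(2) = -6 m
2–4 s: ½(-2 + 2)(2) = 0 m
4–8 s: ½(2 + 7)(4) = 18 m
8–12 s: ½(7 + 12)(4) = 38 m
Net displacement = 50 m

50 m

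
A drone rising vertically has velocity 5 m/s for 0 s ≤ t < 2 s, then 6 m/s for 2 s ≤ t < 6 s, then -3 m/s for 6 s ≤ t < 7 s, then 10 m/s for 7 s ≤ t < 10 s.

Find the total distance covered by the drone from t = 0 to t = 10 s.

67 m

Distance (not displacement) is the total path length: add the absolute areas under v-t.
0–2 s: |5| × 2 = 10 m
2–6 s: |6| × 4 = 24 m
6–7 s: |-3| × 1 = 3 m
7–10 s: |10| × 3 = 30 m
Total distance = 67 m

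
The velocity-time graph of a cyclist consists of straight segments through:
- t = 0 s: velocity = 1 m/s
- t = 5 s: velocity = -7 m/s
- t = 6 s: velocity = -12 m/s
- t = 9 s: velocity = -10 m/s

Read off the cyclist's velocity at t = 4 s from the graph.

-5.4 m/s

On 0–5 s the graph is linear from 1 to -7 m/s: v(4) = 1 + (-7 − 1)·(4 − 0)/(5 − 0) = -5.4 m/s.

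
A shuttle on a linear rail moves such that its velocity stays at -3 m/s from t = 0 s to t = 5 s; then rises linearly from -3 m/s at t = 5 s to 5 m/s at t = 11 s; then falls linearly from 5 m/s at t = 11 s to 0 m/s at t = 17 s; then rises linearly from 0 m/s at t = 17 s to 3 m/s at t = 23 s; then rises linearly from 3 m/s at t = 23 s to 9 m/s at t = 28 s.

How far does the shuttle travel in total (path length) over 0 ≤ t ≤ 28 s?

81.75 m

Distance (not displacement) is the total path length: add the absolute areas under v-t.
0–5 s: |-3| × 5 = 15 m
5–11 s: v = 0 at t = 7.25 s; triangle areas 3.375 + 9.375 = 12.75 m
11–17 s: |½(5 + 0)(6)| = 15 m
17–23 s: |½(0 + 3)(6)| = 9 m
23–28 s: |½(3 + 9)(5)| = 30 m
Total distance = 81.75 m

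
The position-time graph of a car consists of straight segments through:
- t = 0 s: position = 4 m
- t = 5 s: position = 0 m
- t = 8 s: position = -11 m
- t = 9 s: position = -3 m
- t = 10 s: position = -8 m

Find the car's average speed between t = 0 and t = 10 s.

Average speed = (total path length)/(elapsed time); on a piecewise-linear x-t graph the path length is Σ|Δx|.
0–5 s: |Δx| = |0 − 4| = 4 m
5–8 s: |Δx| = |-11 − 0| = 11 m
8–9 s: |Δx| = |-3 − -11| = 8 m
9–10 s: |Δx| = |-8 − -3| = 5 m
Total path = 28 m; average speed = 28/10 = 2.8 m/s.

2.8 m/s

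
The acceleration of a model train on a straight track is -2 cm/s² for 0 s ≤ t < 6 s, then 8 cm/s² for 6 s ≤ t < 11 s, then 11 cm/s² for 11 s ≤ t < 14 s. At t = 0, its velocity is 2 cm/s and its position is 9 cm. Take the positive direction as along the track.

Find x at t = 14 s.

On each constant-a segment, Δv = aΔt and Δx = v₀Δt + ½aΔt²; chain segment to segment.
0–6 s: v starts 2 cm/s; Δx = 2·6 + ½·-2·6² = -24 cm; v ends -10 cm/s.
6–11 s: v starts -10 cm/s; Δx = -10·5 + ½·8·5² = 50 cm; v ends 30 cm/s.
11–14 s: v starts 30 cm/s; Δx = 30·3 + ½·11·3² = 139.5 cm; v ends 63 cm/s.
x(14) = 9 + Σ Δx = 174.5 cm.

174.5 cm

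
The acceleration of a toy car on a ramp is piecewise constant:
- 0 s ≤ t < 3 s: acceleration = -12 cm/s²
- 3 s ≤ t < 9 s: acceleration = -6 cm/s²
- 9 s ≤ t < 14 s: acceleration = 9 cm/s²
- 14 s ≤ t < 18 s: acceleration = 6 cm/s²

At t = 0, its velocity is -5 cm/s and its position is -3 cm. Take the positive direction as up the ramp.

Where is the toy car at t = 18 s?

On each constant-a segment, Δv = aΔt and Δx = v₀Δt + ½aΔt²; chain segment to segment.
0–3 s: v starts -5 cm/s; Δx = -5·3 + ½·-12·3² = -69 cm; v ends -41 cm/s.
3–9 s: v starts -41 cm/s; Δx = -41·6 + ½·-6·6² = -354 cm; v ends -77 cm/s.
9–14 s: v starts -77 cm/s; Δx = -77·5 + ½·9·5² = -272.5 cm; v ends -32 cm/s.
14–18 s: v starts -32 cm/s; Δx = -32·4 + ½·6·4² = -80 cm; v ends -8 cm/s.
x(18) = -3 + Σ Δx = -778.5 cm.

-778.5 cm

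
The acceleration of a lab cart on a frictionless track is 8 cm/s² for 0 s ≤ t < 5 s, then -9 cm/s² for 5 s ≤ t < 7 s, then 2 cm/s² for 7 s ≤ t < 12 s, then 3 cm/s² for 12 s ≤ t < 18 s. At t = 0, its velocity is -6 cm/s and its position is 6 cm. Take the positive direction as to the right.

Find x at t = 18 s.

On each constant-a segment, Δv = aΔt and Δx = v₀Δt + ½aΔt²; chain segment to segment.
0–5 s: v starts -6 cm/s; Δx = -6·5 + ½·8·5² = 70 cm; v ends 34 cm/s.
5–7 s: v starts 34 cm/s; Δx = 34·2 + ½·-9·2² = 50 cm; v ends 16 cm/s.
7–12 s: v starts 16 cm/s; Δx = 16·5 + ½·2·5² = 105 cm; v ends 26 cm/s.
12–18 s: v starts 26 cm/s; Δx = 26·6 + ½·3·6² = 210 cm; v ends 44 cm/s.
x(18) = 6 + Σ Δx = 441 cm.

441 cm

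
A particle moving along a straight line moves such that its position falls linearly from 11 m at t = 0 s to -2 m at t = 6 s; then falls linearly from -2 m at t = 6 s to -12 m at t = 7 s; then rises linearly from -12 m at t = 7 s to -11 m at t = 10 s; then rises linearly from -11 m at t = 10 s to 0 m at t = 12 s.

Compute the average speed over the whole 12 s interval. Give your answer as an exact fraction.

Average speed = (total path length)/(elapsed time); on a piecewise-linear x-t graph the path length is Σ|Δx|.
0–6 s: |Δx| = |-2 − 11| = 13 m
6–7 s: |Δx| = |-12 − -2| = 10 m
7–10 s: |Δx| = |-11 − -12| = 1 m
10–12 s: |Δx| = |0 − -11| = 11 m
Total path = 35 m; average speed = 35/12 = 35/12 m/s.

35/12 m/s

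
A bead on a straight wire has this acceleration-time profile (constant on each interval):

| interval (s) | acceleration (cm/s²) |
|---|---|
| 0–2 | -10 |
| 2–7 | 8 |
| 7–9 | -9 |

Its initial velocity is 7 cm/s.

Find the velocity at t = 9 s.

Δv equals the area under the a-t graph; then v = v₀ + Δv.
0–2 s: -10 × 2 = -20 cm/s
2–7 s: 8 × 5 = 40 cm/s
7–9 s: -9 × 2 = -18 cm/s
Δv = 2 cm/s, so v(9) = 7 + (2) = 9 cm/s.

9 cm/s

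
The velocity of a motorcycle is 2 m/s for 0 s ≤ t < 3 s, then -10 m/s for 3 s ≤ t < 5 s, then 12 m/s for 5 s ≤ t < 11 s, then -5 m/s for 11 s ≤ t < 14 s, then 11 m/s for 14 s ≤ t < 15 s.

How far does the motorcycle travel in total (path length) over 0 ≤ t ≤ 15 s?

124 m

Distance (not displacement) is the total path length: add the absolute areas under v-t.
0–3 s: |2| × 3 = 6 m
3–5 s: |-10| × 2 = 20 m
5–11 s: |12| × 6 = 72 m
11–14 s: |-5| × 3 = 15 m
14–15 s: |11| × 1 = 11 m
Total distance = 124 m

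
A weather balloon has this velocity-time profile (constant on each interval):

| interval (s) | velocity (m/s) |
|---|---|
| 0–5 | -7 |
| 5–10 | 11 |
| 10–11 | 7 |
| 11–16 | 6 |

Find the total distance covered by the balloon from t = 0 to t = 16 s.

127 m

Total distance travelled is ∫|v| dt — sum the magnitudes of each area piece.
0–5 s: |-7| × 5 = 35 m
5–10 s: |11| × 5 = 55 m
10–11 s: |7| × 1 = 7 m
11–16 s: |6| × 5 = 30 m
Total distance = 127 m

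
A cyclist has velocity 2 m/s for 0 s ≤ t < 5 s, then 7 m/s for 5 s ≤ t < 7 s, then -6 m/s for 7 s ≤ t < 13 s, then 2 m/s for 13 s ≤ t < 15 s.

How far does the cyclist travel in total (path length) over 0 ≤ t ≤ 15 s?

64 m

Distance (not displacement) is the total path length: add the absolute areas under v-t.
0–5 s: |2| × 5 = 10 m
5–7 s: |7| × 2 = 14 m
7–13 s: |-6| × 6 = 36 m
13–15 s: |2| × 2 = 4 m
Total distance = 64 m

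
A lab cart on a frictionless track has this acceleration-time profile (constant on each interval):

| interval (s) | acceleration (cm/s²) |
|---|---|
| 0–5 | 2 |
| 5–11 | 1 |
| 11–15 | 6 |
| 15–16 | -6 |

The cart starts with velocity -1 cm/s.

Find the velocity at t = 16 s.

33 cm/s

Δv equals the area under the a-t graph; then v = v₀ + Δv.
0–5 s: 2 × 5 = 10 cm/s
5–11 s: 1 × 6 = 6 cm/s
11–15 s: 6 × 4 = 24 cm/s
15–16 s: -6 × 1 = -6 cm/s
Δv = 34 cm/s, so v(16) = -1 + (34) = 33 cm/s.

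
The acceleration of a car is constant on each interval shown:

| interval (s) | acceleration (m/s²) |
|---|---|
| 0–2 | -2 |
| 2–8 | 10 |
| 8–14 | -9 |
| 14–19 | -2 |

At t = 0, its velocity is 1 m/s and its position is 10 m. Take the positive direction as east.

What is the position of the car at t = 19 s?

340 m

On each constant-a segment, Δv = aΔt and Δx = v₀Δt + ½aΔt²; chain segment to segment.
0–2 s: v starts 1 m/s; Δx = 1·2 + ½·-2·2² = -2 m; v ends -3 m/s.
2–8 s: v starts -3 m/s; Δx = -3·6 + ½·10·6² = 162 m; v ends 57 m/s.
8–14 s: v starts 57 m/s; Δx = 57·6 + ½·-9·6² = 180 m; v ends 3 m/s.
14–19 s: v starts 3 m/s; Δx = 3·5 + ½·-2·5² = -10 m; v ends -7 m/s.
x(19) = 10 + Σ Δx = 340 m.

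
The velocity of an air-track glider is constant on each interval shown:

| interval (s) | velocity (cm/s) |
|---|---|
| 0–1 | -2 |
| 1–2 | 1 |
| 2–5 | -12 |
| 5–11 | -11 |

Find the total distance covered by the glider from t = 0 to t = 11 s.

105 cm

Distance (not displacement) is the total path length: add the absolute areas under v-t.
0–1 s: |-2| × 1 = 2 cm
1–2 s: |1| × 1 = 1 cm
2–5 s: |-12| × 3 = 36 cm
5–11 s: |-11| × 6 = 66 cm
Total distance = 105 cm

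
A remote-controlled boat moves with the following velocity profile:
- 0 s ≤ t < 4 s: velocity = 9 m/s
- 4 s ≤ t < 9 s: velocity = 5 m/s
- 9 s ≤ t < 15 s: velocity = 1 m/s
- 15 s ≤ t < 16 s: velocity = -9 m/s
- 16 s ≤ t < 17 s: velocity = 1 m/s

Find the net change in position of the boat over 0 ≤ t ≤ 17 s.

59 m

Net displacement equals the area under the velocity-time graph (areas below the axis count negative).
0–4 s: 9 × 4 = 36 m
4–9 s: 5 × 5 = 25 m
9–15 s: 1 × 6 = 6 m
15–16 s: -9 × 1 = -9 m
16–17 s: 1 × 1 = 1 m
Net displacement = 59 m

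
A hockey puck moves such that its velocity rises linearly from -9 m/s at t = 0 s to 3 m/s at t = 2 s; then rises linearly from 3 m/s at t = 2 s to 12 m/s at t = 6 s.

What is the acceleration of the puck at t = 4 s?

Acceleration is the slope of the v-t graph on 2–6 s: (12 − 3)/(6 − 2) = 2.25 m/s².

2.25 m/s²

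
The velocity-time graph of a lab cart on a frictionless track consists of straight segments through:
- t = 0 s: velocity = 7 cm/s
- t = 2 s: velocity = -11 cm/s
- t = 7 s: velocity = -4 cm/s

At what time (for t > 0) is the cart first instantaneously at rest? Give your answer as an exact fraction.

t = 7/9 s

v changes sign on 0–2 s (from 7 to -11); the graph is linear there, so v = 0 at t = 0 + (-7)·(2 − 0)/(-11 − 7) = 7/9 s.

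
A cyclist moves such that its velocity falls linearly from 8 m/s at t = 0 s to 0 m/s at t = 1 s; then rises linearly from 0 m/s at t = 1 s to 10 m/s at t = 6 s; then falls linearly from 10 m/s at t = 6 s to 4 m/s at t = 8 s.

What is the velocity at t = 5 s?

On 1–6 s the graph is linear from 0 to 10 m/s: v(5) = 0 + (10 − 0)·(5 − 1)/(6 − 1) = 8 m/s.

8 m/s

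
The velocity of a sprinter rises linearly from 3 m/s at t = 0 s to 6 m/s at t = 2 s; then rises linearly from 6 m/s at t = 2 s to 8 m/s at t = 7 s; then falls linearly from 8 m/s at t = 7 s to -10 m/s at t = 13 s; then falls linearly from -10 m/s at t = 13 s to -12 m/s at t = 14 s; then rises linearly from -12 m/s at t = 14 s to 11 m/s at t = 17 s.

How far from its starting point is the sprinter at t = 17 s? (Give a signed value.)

Displacement is the signed area under the v-t curve.
0–2 s: ½(3 + 6)(2) = 9 m
2–7 s: ½(6 + 8)(5) = 35 m
7–13 s: ½(8 + -10)(6) = -6 m
13–14 s: ½(-10 + -12)(1) = -11 m
14–17 s: ½(-12 + 11)(3) = -1.5 m
Net displacement = 25.5 m

25.5 m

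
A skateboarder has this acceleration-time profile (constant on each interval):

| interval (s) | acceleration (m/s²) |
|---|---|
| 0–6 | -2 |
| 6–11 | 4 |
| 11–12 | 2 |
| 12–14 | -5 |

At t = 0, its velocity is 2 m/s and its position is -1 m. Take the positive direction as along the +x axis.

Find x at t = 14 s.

0 m

On each constant-a segment, Δv = aΔt and Δx = v₀Δt + ½aΔt²; chain segment to segment.
0–6 s: v starts 2 m/s; Δx = 2·6 + ½·-2·6² = -24 m; v ends -10 m/s.
6–11 s: v starts -10 m/s; Δx = -10·5 + ½·4·5² = 0 m; v ends 10 m/s.
11–12 s: v starts 10 m/s; Δx = 10·1 + ½·2·1² = 11 m; v ends 12 m/s.
12–14 s: v starts 12 m/s; Δx = 12·2 + ½·-5·2² = 14 m; v ends 2 m/s.
x(14) = -1 + Σ Δx = 0 m.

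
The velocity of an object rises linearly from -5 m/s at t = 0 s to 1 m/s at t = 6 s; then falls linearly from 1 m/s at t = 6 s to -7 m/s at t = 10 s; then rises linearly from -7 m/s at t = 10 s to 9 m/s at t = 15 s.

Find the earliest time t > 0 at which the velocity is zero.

t = 5 s

v changes sign on 0–6 s (from -5 to 1); the graph is linear there, so v = 0 at t = 0 + (5)·(6 − 0)/(1 − -5) = 5 s.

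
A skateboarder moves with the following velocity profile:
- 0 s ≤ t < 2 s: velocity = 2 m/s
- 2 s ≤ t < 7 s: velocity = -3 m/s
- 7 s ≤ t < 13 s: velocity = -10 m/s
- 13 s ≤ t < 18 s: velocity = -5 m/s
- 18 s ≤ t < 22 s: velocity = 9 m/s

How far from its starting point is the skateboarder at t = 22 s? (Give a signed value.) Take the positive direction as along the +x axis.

-60 m

Displacement is the signed area under the v-t curve.
0–2 s: 2 × 2 = 4 m
2–7 s: -3 × 5 = -15 m
7–13 s: -10 × 6 = -60 m
13–18 s: -5 × 5 = -25 m
18–22 s: 9 × 4 = 36 m
Net displacement = -60 m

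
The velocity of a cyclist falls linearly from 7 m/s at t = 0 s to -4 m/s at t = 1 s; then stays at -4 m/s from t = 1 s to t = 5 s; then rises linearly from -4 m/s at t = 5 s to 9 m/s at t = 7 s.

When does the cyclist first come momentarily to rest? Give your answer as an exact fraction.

t = 7/11 s

v changes sign on 0–1 s (from 7 to -4); the graph is linear there, so v = 0 at t = 0 + (-7)·(1 − 0)/(-4 − 7) = 7/11 s.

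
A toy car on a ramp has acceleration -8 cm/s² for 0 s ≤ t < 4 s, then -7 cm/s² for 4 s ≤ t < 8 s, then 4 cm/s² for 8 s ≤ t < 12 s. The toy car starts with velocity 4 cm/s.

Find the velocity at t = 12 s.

Δv equals the area under the a-t graph; then v = v₀ + Δv.
0–4 s: -8 × 4 = -32 cm/s
4–8 s: -7 × 4 = -28 cm/s
8–12 s: 4 × 4 = 16 cm/s
Δv = -44 cm/s, so v(12) = 4 + (-44) = -40 cm/s.

-40 cm/s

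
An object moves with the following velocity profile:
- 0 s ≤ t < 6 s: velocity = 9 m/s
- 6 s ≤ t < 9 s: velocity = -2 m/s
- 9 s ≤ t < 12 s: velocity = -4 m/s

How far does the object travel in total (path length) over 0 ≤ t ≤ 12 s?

72 m

Distance (not displacement) is the total path length: add the absolute areas under v-t.
0–6 s: |9| × 6 = 54 m
6–9 s: |-2| × 3 = 6 m
9–12 s: |-4| × 3 = 12 m
Total distance = 72 m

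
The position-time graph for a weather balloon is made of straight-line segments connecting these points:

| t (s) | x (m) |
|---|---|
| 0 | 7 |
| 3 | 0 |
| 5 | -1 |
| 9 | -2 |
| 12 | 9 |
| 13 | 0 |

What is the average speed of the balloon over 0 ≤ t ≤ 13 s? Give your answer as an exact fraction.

Average speed = (total path length)/(elapsed time); on a piecewise-linear x-t graph the path length is Σ|Δx|.
0–3 s: |Δx| = |0 − 7| = 7 m
3–5 s: |Δx| = |-1 − 0| = 1 m
5–9 s: |Δx| = |-2 − -1| = 1 m
9–12 s: |Δx| = |9 − -2| = 11 m
12–13 s: |Δx| = |0 − 9| = 9 m
Total path = 29 m; average speed = 29/13 = 29/13 m/s.

29/13 m/s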